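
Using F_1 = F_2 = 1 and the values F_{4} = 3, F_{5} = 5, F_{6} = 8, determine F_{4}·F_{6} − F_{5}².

3·8 − 5² = 24 − 25 = -1. (Cassini's identity: F_{k−1}F_{k+1} − F_k² = (−1)^k.)

-1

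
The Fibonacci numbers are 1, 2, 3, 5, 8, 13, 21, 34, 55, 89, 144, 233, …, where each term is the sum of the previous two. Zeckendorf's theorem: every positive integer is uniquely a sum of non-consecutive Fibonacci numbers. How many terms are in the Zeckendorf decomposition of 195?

5

Repeatedly subtract the largest Fibonacci number that fits:
subtract 144 from 195: 51 remains
subtract 34 from 51: 17 remains
subtract 13 from 17: 4 remains
subtract 3 from 4: 1 remains
subtract 1 from 1: 0 remains
195 = 144 + 34 + 13 + 3 + 1, which has 5 terms.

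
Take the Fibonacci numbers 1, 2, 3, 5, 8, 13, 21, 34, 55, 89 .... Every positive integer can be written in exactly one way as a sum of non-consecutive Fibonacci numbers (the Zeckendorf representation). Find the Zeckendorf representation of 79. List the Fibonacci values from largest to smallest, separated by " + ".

subtract 55 from 79: 24 remains
subtract 21 from 24: 3 remains
subtract 3 from 3: 0 remains
So 79 = 55 + 21 + 3, with no two terms consecutive in the sequence.

55 + 21 + 3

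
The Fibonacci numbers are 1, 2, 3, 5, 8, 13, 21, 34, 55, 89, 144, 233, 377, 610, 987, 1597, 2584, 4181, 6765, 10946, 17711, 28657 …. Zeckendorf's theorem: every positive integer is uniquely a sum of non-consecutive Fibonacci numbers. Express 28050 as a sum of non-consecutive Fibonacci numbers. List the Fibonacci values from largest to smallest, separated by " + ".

Greedy algorithm:
28050: greatest Fibonacci not exceeding it is 17711, leaving 10339
10339: greatest Fibonacci not exceeding it is 6765, leaving 3574
3574: greatest Fibonacci not exceeding it is 2584, leaving 990
990: greatest Fibonacci not exceeding it is 987, leaving 3
3: greatest Fibonacci not exceeding it is 3, leaving 0
So 28050 = 17711 + 6765 + 2584 + 987 + 3, with no two terms consecutive in the sequence.

17711 + 6765 + 2584 + 987 + 3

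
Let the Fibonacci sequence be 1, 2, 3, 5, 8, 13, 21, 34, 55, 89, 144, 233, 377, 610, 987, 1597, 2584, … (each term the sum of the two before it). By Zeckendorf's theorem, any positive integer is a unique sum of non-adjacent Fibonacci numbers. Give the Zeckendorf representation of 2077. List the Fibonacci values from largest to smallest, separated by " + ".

2077 − 1597 = 480
480 − 377 = 103
103 − 89 = 14
14 − 13 = 1
1 − 1 = 0
So 2077 = 1597 + 377 + 89 + 13 + 1, with no two terms consecutive in the sequence.

1597 + 377 + 89 + 13 + 1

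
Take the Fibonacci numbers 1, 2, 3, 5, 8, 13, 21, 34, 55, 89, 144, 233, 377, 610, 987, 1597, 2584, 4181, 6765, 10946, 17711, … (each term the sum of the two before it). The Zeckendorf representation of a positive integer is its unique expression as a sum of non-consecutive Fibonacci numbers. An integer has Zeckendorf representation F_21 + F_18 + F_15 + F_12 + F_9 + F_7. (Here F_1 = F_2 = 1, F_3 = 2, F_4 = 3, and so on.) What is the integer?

14331

F_21 + F_18 + F_15 + F_12 + F_9 + F_7 = 10946 + 2584 + 610 + 144 + 34 + 13 = 14331.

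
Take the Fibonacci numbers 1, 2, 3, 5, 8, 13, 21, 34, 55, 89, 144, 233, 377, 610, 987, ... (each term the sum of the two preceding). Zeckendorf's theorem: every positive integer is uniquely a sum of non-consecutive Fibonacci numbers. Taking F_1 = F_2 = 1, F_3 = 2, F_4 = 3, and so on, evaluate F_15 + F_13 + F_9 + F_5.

882

F_15 + F_13 + F_9 + F_5 = 610 + 233 + 34 + 5 = 882.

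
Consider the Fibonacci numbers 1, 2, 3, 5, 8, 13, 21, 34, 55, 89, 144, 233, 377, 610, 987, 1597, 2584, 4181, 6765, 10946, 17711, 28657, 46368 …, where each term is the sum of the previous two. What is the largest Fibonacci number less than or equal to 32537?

28657

28657 ≤ 32537 < 46368, so the largest Fibonacci number not exceeding 32537 is 28657.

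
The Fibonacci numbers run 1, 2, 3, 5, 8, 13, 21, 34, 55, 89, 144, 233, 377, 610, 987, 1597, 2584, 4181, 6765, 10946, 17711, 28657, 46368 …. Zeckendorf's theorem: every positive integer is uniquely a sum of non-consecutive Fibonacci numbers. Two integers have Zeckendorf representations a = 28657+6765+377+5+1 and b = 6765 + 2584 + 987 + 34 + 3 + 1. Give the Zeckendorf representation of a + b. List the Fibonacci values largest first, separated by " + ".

28657 + 10946 + 4181 + 1597 + 610 + 144 + 34 + 8 + 2

The two numbers are 35805 and 10374, so their sum is 46179.
28657 ≤ 46179 < 46368, so take 28657; remainder 17522
10946 ≤ 17522 < 17711, so take 10946; remainder 6576
4181 ≤ 6576 < 6765, so take 4181; remainder 2395
1597 ≤ 2395 < 2584, so take 1597; remainder 798
610 ≤ 798 < 987, so take 610; remainder 188
144 ≤ 188 < 233, so take 144; remainder 44
34 ≤ 44 < 55, so take 34; remainder 10
8 ≤ 10 < 13, so take 8; remainder 2
2 ≤ 2 < 3, so take 2; remainder 0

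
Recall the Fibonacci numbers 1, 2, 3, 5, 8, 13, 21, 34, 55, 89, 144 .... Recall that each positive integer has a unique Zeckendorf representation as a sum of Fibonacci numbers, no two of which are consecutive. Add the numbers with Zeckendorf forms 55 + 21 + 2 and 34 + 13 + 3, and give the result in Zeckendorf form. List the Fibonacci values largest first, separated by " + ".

The two numbers are 78 and 50, so their sum is 128.
largest Fibonacci ≤ 128 is 89; 128 − 89 = 39
largest Fibonacci ≤ 39 is 34; 39 − 34 = 5
largest Fibonacci ≤ 5 is 5; 5 − 5 = 0

89 + 34 + 5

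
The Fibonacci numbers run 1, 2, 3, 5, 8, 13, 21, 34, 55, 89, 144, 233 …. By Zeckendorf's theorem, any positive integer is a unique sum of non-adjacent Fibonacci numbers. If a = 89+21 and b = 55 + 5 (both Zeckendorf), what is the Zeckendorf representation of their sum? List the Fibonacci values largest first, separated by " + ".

144 + 21 + 5

The two numbers are 110 and 60, so their sum is 170.
144 ≤ 170 < 233, so take 144; remainder 26
21 ≤ 26 < 34, so take 21; remainder 5
5 ≤ 5 < 8, so take 5; remainder 0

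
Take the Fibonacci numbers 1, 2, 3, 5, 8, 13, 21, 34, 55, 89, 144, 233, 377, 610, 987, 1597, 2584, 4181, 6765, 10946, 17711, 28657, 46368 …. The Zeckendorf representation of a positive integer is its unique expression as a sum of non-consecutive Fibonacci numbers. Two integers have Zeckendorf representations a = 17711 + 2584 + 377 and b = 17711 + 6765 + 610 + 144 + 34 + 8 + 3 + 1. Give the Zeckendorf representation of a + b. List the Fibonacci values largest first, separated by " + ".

28657 + 10946 + 4181 + 1597 + 377 + 144 + 34 + 8 + 3 + 1

The two numbers are 20672 and 25276, so their sum is 45948.
45948: greatest Fibonacci not exceeding it is 28657, leaving 17291
17291: greatest Fibonacci not exceeding it is 10946, leaving 6345
6345: greatest Fibonacci not exceeding it is 4181, leaving 2164
2164: greatest Fibonacci not exceeding it is 1597, leaving 567
567: greatest Fibonacci not exceeding it is 377, leaving 190
190: greatest Fibonacci not exceeding it is 144, leaving 46
46: greatest Fibonacci not exceeding it is 34, leaving 12
12: greatest Fibonacci not exceeding it is 8, leaving 4
4: greatest Fibonacci not exceeding it is 3, leaving 1
1: greatest Fibonacci not exceeding it is 1, leaving 0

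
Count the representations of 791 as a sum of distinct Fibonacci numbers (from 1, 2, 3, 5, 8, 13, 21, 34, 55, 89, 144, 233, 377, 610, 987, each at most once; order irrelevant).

Starting from the Zeckendorf form and repeatedly splitting a term F_k into F_{k−1} + F_{k−2} (when neither is already used) reaches every representation.
791 = 610+144+34+3 = 610+144+34+2+1 = 610+144+21+13+3 = 610+89+55+34+3 = … (20 more), for 24 in all.

24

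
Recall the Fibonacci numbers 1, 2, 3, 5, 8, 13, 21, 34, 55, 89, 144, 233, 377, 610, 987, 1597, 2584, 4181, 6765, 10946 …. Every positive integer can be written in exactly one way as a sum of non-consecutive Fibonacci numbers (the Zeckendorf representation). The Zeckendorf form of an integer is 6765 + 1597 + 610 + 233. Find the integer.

6765 + 1597 + 610 + 233 = 9205.

9205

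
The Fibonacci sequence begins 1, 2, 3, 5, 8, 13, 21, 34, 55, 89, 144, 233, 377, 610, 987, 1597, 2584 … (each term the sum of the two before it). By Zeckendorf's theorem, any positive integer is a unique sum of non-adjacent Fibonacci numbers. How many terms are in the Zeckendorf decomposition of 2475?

take 1597 (≤ 2475); 2475 − 1597 = 878
take 610 (≤ 878); 878 − 610 = 268
take 233 (≤ 268); 268 − 233 = 35
take 34 (≤ 35); 35 − 34 = 1
take 1 (≤ 1); 1 − 1 = 0
2475 = 1597 + 610 + 233 + 34 + 1, which has 5 terms.

5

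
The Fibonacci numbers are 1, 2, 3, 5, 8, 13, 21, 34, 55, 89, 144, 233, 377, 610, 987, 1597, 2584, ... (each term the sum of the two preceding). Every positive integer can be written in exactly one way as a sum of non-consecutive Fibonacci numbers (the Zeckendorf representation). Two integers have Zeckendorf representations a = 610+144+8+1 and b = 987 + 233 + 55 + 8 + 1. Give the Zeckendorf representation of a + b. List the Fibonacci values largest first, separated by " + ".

1597 + 377 + 55 + 13 + 5

The two numbers are 763 and 1284, so their sum is 2047.
Repeatedly subtract the largest Fibonacci number that fits:
1597 ≤ 2047 < 2584, so take 1597; remainder 450
377 ≤ 450 < 610, so take 377; remainder 73
55 ≤ 73 < 89, so take 55; remainder 18
13 ≤ 18 < 21, so take 13; remainder 5
5 ≤ 5 < 8, so take 5; remainder 0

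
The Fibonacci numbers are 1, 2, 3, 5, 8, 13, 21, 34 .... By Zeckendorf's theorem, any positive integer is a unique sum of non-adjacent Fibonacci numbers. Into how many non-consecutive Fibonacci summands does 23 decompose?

2

Repeatedly subtract the largest Fibonacci number that fits:
largest Fibonacci ≤ 23 is 21; 23 − 21 = 2
largest Fibonacci ≤ 2 is 2; 2 − 2 = 0
23 = 21 + 2, which has 2 terms.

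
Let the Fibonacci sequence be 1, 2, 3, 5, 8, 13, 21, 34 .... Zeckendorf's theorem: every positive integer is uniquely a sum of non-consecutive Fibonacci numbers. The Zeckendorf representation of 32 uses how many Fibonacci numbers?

3

32: greatest Fibonacci not exceeding it is 21, leaving 11
11: greatest Fibonacci not exceeding it is 8, leaving 3
3: greatest Fibonacci not exceeding it is 3, leaving 0
32 = 21 + 8 + 3, which has 3 terms.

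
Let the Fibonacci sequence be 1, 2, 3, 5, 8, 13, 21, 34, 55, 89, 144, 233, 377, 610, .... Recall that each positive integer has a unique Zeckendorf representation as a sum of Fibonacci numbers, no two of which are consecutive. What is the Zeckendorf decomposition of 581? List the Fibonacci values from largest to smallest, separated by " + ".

377 + 144 + 55 + 5

377 ≤ 581 < 610, so take 377; remainder 204
144 ≤ 204 < 233, so take 144; remainder 60
55 ≤ 60 < 89, so take 55; remainder 5
5 ≤ 5 < 8, so take 5; remainder 0
So 581 = 377 + 144 + 55 + 5, with no two terms consecutive in the sequence.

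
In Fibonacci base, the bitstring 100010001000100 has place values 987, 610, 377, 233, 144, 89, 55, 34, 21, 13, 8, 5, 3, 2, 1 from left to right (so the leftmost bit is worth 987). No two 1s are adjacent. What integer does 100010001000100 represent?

Summing the place values of the 1 bits: 987 + 144 + 21 + 3 = 1155.

1155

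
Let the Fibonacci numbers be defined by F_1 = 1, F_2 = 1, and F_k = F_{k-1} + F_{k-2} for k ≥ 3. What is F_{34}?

5702887

Iterating the recurrence up to F_{28} = 317811 and F_{27} = 196418:
F_{29} = F_{28} + F_{27} = 317811 + 196418 = 514229
F_{30} = F_{29} + F_{28} = 514229 + 317811 = 832040
F_{31} = F_{30} + F_{29} = 832040 + 514229 = 1346269
F_{32} = F_{31} + F_{30} = 1346269 + 832040 = 2178309
F_{33} = F_{32} + F_{31} = 2178309 + 1346269 = 3524578
F_{34} = F_{33} + F_{32} = 3524578 + 2178309 = 5702887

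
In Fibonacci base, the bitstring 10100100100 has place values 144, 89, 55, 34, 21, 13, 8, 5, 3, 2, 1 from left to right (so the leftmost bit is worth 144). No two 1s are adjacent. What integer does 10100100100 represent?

215

Summing the place values of the 1 bits: 144 + 55 + 13 + 3 = 215.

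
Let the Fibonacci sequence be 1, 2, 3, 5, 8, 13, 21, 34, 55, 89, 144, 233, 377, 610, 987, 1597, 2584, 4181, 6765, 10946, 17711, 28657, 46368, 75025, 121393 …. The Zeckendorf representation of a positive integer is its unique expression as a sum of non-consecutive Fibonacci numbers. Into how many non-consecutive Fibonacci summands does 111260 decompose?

take 75025 (≤ 111260); 111260 − 75025 = 36235
take 28657 (≤ 36235); 36235 − 28657 = 7578
take 6765 (≤ 7578); 7578 − 6765 = 813
take 610 (≤ 813); 813 − 610 = 203
take 144 (≤ 203); 203 − 144 = 59
take 55 (≤ 59); 59 − 55 = 4
take 3 (≤ 4); 4 − 3 = 1
take 1 (≤ 1); 1 − 1 = 0
111260 = 75025 + 28657 + 6765 + 610 + 144 + 55 + 3 + 1, which has 8 terms.

8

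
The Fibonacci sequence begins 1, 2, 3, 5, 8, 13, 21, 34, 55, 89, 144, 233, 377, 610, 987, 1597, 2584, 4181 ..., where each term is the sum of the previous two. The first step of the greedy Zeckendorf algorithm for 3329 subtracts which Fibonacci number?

2584 ≤ 3329 < 4181, so the largest Fibonacci number not exceeding 3329 is 2584.

2584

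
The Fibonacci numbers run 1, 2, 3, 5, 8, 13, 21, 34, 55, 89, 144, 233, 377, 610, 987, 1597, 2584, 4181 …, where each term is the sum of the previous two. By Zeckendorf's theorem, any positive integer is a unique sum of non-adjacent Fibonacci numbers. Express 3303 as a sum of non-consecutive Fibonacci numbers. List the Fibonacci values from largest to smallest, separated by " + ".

Repeatedly subtract the largest Fibonacci number that fits:
largest Fibonacci ≤ 3303 is 2584; 3303 − 2584 = 719
largest Fibonacci ≤ 719 is 610; 719 − 610 = 109
largest Fibonacci ≤ 109 is 89; 109 − 89 = 20
largest Fibonacci ≤ 20 is 13; 20 − 13 = 7
largest Fibonacci ≤ 7 is 5; 7 − 5 = 2
largest Fibonacci ≤ 2 is 2; 2 − 2 = 0
So 3303 = 2584 + 610 + 89 + 13 + 5 + 2, with no two terms consecutive in the sequence.

2584 + 610 + 89 + 13 + 5 + 2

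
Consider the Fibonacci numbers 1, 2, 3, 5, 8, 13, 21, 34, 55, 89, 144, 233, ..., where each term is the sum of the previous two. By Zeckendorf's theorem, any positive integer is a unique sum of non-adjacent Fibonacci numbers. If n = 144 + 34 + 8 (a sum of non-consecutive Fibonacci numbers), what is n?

186

144 + 34 + 8 = 186.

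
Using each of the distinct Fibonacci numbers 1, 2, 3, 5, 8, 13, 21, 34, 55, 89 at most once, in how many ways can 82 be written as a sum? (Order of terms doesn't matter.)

Starting from the Zeckendorf form and repeatedly splitting a term F_k into F_{k−1} + F_{k−2} (when neither is already used) reaches every representation.
82 = 55+21+5+1 = 55+21+3+2+1 = 55+13+8+5+1 = 55+13+8+3+2+1 = 34+21+13+8+5+1 = … (1 more), for 6 in all.

6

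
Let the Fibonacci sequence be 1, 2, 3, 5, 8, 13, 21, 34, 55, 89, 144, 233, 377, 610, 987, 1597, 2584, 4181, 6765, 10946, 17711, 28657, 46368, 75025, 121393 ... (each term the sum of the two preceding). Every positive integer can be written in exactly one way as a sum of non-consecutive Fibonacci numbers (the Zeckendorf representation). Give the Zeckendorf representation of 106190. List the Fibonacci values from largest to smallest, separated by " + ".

75025 + 28657 + 1597 + 610 + 233 + 55 + 13

Greedy algorithm:
106190: greatest Fibonacci not exceeding it is 75025, leaving 31165
31165: greatest Fibonacci not exceeding it is 28657, leaving 2508
2508: greatest Fibonacci not exceeding it is 1597, leaving 911
911: greatest Fibonacci not exceeding it is 610, leaving 301
301: greatest Fibonacci not exceeding it is 233, leaving 68
68: greatest Fibonacci not exceeding it is 55, leaving 13
13: greatest Fibonacci not exceeding it is 13, leaving 0
So 106190 = 75025 + 28657 + 1597 + 610 + 233 + 55 + 13, with no two terms consecutive in the sequence.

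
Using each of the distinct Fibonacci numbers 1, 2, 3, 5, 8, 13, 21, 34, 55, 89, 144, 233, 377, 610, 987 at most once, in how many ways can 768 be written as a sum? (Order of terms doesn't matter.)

768 = 610+144+13+1 = 610+144+8+5+1 = 610+89+55+13+1 = 377+233+144+13+1 = … (14 more), for 18 in all.

18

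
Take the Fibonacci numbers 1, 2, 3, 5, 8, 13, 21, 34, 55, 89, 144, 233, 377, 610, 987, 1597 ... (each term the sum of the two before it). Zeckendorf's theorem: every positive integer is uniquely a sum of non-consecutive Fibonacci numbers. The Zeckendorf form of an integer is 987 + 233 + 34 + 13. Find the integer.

1267

987 + 233 + 34 + 13 = 1267.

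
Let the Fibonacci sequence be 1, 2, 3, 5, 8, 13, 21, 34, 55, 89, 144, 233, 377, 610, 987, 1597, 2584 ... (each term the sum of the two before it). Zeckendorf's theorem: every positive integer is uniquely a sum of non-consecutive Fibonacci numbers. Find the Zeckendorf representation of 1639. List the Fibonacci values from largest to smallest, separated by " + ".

Repeatedly subtract the largest Fibonacci number that fits:
1639: greatest Fibonacci not exceeding it is 1597, leaving 42
42: greatest Fibonacci not exceeding it is 34, leaving 8
8: greatest Fibonacci not exceeding it is 8, leaving 0
So 1639 = 1597 + 34 + 8, with no two terms consecutive in the sequence.

1597 + 34 + 8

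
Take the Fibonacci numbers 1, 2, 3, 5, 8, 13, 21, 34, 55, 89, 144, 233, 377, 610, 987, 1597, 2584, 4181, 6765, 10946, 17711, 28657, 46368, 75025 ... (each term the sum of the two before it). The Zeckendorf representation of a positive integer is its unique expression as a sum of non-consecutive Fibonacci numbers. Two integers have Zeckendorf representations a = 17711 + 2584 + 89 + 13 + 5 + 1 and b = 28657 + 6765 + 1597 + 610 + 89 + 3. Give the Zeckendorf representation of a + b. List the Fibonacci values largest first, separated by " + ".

The two numbers are 20403 and 37721, so their sum is 58124.
Repeatedly subtract the largest Fibonacci number that fits:
largest Fibonacci ≤ 58124 is 46368; 58124 − 46368 = 11756
largest Fibonacci ≤ 11756 is 10946; 11756 − 10946 = 810
largest Fibonacci ≤ 810 is 610; 810 − 610 = 200
largest Fibonacci ≤ 200 is 144; 200 − 144 = 56
largest Fibonacci ≤ 56 is 55; 56 − 55 = 1
largest Fibonacci ≤ 1 is 1; 1 − 1 = 0

46368 + 10946 + 610 + 144 + 55 + 1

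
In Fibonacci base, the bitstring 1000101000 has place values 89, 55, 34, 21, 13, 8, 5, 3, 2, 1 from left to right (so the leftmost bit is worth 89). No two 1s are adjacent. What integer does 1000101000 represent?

Summing the place values of the 1 bits: 89 + 13 + 5 = 107.

107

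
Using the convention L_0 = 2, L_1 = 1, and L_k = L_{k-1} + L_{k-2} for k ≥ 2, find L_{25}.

167761

Iterating the recurrence up to L_{17} = 3571 and L_{16} = 2207:
L_{18} = L_{17} + L_{16} = 3571 + 2207 = 5778
L_{19} = L_{18} + L_{17} = 5778 + 3571 = 9349
L_{20} = L_{19} + L_{18} = 9349 + 5778 = 15127
L_{21} = L_{20} + L_{19} = 15127 + 9349 = 24476
L_{22} = L_{21} + L_{20} = 24476 + 15127 = 39603
L_{23} = L_{22} + L_{21} = 39603 + 24476 = 64079
L_{24} = L_{23} + L_{22} = 64079 + 39603 = 103682
L_{25} = L_{24} + L_{23} = 103682 + 64079 = 167761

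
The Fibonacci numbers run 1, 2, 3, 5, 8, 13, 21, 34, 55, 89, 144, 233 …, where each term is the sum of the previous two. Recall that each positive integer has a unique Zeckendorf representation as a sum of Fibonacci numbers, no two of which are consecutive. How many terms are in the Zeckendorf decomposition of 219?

Greedy algorithm:
subtract 144 from 219: 75 remains
subtract 55 from 75: 20 remains
subtract 13 from 20: 7 remains
subtract 5 from 7: 2 remains
subtract 2 from 2: 0 remains
219 = 144 + 55 + 13 + 5 + 2, which has 5 terms.

5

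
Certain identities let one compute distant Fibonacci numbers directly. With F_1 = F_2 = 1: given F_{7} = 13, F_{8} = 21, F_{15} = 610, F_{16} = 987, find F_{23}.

28657

By the addition formula F_{m+n} = F_m F_{n+1} + F_{m−1} F_n with m=8, n=15: F_{23} = 21·987 + 13·610 = 20727 + 7930 = 28657.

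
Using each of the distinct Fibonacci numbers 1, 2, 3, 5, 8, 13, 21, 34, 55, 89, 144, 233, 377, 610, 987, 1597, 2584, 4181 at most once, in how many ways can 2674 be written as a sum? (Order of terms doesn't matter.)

2674 = 2584+89+1 = 2584+55+34+1 = 1597+987+89+1 = 2584+55+21+13+1 = … (16 more), for 20 in all.

20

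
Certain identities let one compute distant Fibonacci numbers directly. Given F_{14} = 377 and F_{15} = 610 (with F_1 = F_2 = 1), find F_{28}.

317811

By the doubling identity F_{2k} = F_k(2F_{k+1} − F_k): F_{28} = 377·(2·610 − 377) = 377·843 = 317811.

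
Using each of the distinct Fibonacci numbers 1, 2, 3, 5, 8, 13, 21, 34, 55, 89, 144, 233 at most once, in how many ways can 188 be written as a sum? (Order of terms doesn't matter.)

8

Starting from the Zeckendorf form and repeatedly splitting a term F_k into F_{k−1} + F_{k−2} (when neither is already used) reaches every representation.
188 = 144+34+8+2 = 144+34+5+3+2 = 144+21+13+8+2 = 89+55+34+8+2 = 144+21+13+5+3+2 = … (3 more), for 8 in all.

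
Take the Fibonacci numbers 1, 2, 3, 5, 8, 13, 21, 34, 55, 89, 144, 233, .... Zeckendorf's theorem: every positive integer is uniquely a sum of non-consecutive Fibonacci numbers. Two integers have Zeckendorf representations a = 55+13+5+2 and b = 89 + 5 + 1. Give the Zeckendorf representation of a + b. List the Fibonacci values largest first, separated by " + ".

The two numbers are 75 and 95, so their sum is 170.
Greedily peel off the largest Fibonacci term at each step:
take 144 (≤ 170); 170 − 144 = 26
take 21 (≤ 26); 26 − 21 = 5
take 5 (≤ 5); 5 − 5 = 0

144 + 21 + 5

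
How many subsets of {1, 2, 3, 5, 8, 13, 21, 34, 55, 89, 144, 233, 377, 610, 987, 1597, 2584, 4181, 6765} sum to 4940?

Starting from the Zeckendorf form and repeatedly splitting a term F_k into F_{k−1} + F_{k−2} (when neither is already used) reaches every representation.
4940 = 4181+610+144+5 = 4181+610+144+3+2 = 4181+610+89+55+5 = 4181+377+233+144+5 = 4181+610+89+55+3+2 = … (35 more), for 40 in all.

40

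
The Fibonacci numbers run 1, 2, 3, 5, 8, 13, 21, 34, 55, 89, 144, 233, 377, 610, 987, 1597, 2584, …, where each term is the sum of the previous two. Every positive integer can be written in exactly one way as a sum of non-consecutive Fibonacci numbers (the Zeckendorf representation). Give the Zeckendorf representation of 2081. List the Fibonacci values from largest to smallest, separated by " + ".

1597 + 377 + 89 + 13 + 5

take 1597 (≤ 2081); 2081 − 1597 = 484
take 377 (≤ 484); 484 − 377 = 107
take 89 (≤ 107); 107 − 89 = 18
take 13 (≤ 18); 18 − 13 = 5
take 5 (≤ 5); 5 − 5 = 0
So 2081 = 1597 + 377 + 89 + 13 + 5, with no two terms consecutive in the sequence.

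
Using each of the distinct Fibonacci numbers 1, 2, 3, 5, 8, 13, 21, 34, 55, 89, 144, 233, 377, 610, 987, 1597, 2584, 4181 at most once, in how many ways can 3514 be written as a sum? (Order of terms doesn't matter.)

30

Starting from the Zeckendorf form and repeatedly splitting a term F_k into F_{k−1} + F_{k−2} (when neither is already used) reaches every representation.
3514 = 2584+610+233+55+21+8+3 = 2584+610+233+55+21+8+2+1 = 2584+610+144+89+55+21+8+3 = … (27 more), for 30 in all.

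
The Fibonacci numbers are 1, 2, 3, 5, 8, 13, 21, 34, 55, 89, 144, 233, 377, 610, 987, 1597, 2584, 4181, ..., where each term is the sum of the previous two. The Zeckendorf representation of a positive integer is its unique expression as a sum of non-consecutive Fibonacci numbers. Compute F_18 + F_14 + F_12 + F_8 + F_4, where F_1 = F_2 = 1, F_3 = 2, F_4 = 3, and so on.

3129

F_18 + F_14 + F_12 + F_8 + F_4 = 2584 + 377 + 144 + 21 + 3 = 3129.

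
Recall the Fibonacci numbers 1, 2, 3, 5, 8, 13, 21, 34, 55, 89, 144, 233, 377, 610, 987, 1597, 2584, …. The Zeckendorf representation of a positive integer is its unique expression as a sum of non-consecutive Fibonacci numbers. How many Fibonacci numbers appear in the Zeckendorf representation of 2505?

Greedy algorithm:
2505 − 1597 = 908
908 − 610 = 298
298 − 233 = 65
65 − 55 = 10
10 − 8 = 2
2 − 2 = 0
2505 = 1597 + 610 + 233 + 55 + 8 + 2, which has 6 terms.

6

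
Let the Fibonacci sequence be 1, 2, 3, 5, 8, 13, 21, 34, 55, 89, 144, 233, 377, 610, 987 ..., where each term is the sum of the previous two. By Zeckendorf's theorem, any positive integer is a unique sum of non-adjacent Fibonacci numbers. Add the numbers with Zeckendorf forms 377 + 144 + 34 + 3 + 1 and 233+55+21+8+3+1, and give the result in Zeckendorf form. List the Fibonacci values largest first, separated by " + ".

The two numbers are 559 and 321, so their sum is 880.
Greedy algorithm:
880 − 610 = 270
270 − 233 = 37
37 − 34 = 3
3 − 3 = 0

610 + 233 + 34 + 3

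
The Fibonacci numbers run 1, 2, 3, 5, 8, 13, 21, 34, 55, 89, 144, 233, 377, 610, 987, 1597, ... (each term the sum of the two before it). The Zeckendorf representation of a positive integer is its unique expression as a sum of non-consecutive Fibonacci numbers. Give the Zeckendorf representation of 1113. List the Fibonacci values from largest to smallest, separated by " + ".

Greedily peel off the largest Fibonacci term at each step:
take 987 (≤ 1113); 1113 − 987 = 126
take 89 (≤ 126); 126 − 89 = 37
take 34 (≤ 37); 37 − 34 = 3
take 3 (≤ 3); 3 − 3 = 0
So 1113 = 987 + 89 + 34 + 3, with no two terms consecutive in the sequence.

987 + 89 + 34 + 3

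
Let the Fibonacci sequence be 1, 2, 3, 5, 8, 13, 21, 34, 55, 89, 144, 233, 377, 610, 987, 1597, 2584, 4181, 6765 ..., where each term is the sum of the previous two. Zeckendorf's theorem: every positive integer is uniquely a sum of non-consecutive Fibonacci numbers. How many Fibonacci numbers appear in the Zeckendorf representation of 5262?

4

Greedy algorithm:
largest Fibonacci ≤ 5262 is 4181; 5262 − 4181 = 1081
largest Fibonacci ≤ 1081 is 987; 1081 − 987 = 94
largest Fibonacci ≤ 94 is 89; 94 − 89 = 5
largest Fibonacci ≤ 5 is 5; 5 − 5 = 0
5262 = 4181 + 987 + 89 + 5, which has 4 terms.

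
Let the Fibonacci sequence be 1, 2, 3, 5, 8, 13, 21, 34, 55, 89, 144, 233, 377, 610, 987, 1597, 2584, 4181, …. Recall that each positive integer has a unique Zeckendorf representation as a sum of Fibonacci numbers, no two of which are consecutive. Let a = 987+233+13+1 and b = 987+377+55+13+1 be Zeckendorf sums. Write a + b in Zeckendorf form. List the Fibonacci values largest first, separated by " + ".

2584 + 55 + 21 + 5 + 2

The two numbers are 1234 and 1433, so their sum is 2667.
Repeatedly subtract the largest Fibonacci number that fits:
subtract 2584 from 2667: 83 remains
subtract 55 from 83: 28 remains
subtract 21 from 28: 7 remains
subtract 5 from 7: 2 remains
subtract 2 from 2: 0 remains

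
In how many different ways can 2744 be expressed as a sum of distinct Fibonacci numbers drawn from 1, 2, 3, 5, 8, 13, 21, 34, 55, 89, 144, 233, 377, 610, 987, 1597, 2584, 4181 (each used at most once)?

2744 = 2584+144+13+3 = 2584+144+13+2+1 = 2584+144+8+5+3 = 2584+89+55+13+3 = 1597+987+144+13+3 = … (39 more), for 44 in all.

44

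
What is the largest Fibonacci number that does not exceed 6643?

4181

4181 ≤ 6643 < 6765, so the largest Fibonacci number not exceeding 6643 is 4181.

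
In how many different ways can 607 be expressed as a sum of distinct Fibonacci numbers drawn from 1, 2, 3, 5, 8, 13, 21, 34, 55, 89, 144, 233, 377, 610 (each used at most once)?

607 = 377+144+55+21+8+2 = 377+144+55+21+5+3+2 = 377+144+55+13+8+5+3+2 = 377+144+34+21+13+8+5+3+2 = 377+89+55+34+21+13+8+5+3+2 = … (1 more), for 6 in all.

6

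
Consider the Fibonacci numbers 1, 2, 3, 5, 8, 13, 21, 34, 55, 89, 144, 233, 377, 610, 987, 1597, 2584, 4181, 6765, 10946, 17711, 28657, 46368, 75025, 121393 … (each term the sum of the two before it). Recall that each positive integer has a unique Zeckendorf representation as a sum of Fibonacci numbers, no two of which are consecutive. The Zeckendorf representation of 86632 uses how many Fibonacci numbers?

Greedy algorithm:
take 75025 (≤ 86632); 86632 − 75025 = 11607
take 10946 (≤ 11607); 11607 − 10946 = 661
take 610 (≤ 661); 661 − 610 = 51
take 34 (≤ 51); 51 − 34 = 17
take 13 (≤ 17); 17 − 13 = 4
take 3 (≤ 4); 4 − 3 = 1
take 1 (≤ 1); 1 − 1 = 0
86632 = 75025 + 10946 + 610 + 34 + 13 + 3 + 1, which has 7 terms.

7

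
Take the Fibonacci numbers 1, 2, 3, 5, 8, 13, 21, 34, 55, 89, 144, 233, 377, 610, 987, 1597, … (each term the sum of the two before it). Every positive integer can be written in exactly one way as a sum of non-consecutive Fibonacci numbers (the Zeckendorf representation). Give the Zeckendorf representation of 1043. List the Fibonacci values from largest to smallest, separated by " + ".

987 + 55 + 1

Repeatedly subtract the largest Fibonacci number that fits:
1043: greatest Fibonacci not exceeding it is 987, leaving 56
56: greatest Fibonacci not exceeding it is 55, leaving 1
1: greatest Fibonacci not exceeding it is 1, leaving 0
So 1043 = 987 + 55 + 1, with no two terms consecutive in the sequence.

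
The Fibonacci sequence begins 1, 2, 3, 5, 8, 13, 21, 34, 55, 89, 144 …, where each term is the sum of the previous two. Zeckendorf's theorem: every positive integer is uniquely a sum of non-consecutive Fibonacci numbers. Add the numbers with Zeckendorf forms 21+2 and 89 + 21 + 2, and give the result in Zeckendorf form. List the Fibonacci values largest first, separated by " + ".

89 + 34 + 8 + 3 + 1

The two numbers are 23 and 112, so their sum is 135.
Repeatedly subtract the largest Fibonacci number that fits:
135 − 89 = 46
46 − 34 = 12
12 − 8 = 4
4 − 3 = 1
1 − 1 = 0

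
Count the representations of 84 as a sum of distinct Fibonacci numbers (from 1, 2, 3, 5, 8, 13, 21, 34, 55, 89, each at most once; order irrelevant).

Starting from the Zeckendorf form and repeatedly splitting a term F_k into F_{k−1} + F_{k−2} (when neither is already used) reaches every representation.
84 = 55+21+8 = 55+21+5+3 = 55+21+5+2+1 = … (4 more), for 7 in all.

7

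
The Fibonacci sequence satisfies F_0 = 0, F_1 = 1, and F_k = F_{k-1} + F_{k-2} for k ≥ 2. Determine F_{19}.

4181

Iterating the recurrence up to F_{14} = 377 and F_{13} = 233:
F_{15} = F_{14} + F_{13} = 377 + 233 = 610
F_{16} = F_{15} + F_{14} = 610 + 377 = 987
F_{17} = F_{16} + F_{15} = 987 + 610 = 1597
F_{18} = F_{17} + F_{16} = 1597 + 987 = 2584
F_{19} = F_{18} + F_{17} = 2584 + 1597 = 4181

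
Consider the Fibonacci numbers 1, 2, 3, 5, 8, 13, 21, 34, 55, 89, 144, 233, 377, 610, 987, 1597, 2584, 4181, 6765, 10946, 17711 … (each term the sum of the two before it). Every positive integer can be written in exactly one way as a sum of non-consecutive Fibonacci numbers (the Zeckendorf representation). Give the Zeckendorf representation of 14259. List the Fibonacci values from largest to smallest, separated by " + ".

10946 + 2584 + 610 + 89 + 21 + 8 + 1

Greedy algorithm:
10946 ≤ 14259 < 17711, so take 10946; remainder 3313
2584 ≤ 3313 < 4181, so take 2584; remainder 729
610 ≤ 729 < 987, so take 610; remainder 119
89 ≤ 119 < 144, so take 89; remainder 30
21 ≤ 30 < 34, so take 21; remainder 9
8 ≤ 9 < 13, so take 8; remainder 1
1 ≤ 1 < 2, so take 1; remainder 0
So 14259 = 10946 + 2584 + 610 + 89 + 21 + 8 + 1, with no two terms consecutive in the sequence.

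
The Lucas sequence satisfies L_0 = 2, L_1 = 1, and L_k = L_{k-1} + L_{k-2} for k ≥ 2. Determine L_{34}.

12752043

Iterating the recurrence up to L_{28} = 710647 and L_{27} = 439204:
L_{29} = L_{28} + L_{27} = 710647 + 439204 = 1149851
L_{30} = L_{29} + L_{28} = 1149851 + 710647 = 1860498
L_{31} = L_{30} + L_{29} = 1860498 + 1149851 = 3010349
L_{32} = L_{31} + L_{30} = 3010349 + 1860498 = 4870847
L_{33} = L_{32} + L_{31} = 4870847 + 3010349 = 7881196
L_{34} = L_{33} + L_{32} = 7881196 + 4870847 = 12752043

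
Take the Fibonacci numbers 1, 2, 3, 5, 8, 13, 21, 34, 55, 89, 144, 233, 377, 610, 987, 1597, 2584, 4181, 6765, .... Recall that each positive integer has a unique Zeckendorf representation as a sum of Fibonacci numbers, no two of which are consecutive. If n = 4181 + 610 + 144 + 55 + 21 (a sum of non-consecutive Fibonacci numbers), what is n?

5011

4181 + 610 + 144 + 55 + 21 = 5011.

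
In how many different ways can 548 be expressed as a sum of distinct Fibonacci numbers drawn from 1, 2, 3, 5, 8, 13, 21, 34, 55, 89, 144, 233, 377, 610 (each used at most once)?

548 = 377+144+21+5+1 = 377+144+21+3+2+1 = 377+144+13+8+5+1 = 377+89+55+21+5+1 = … (12 more), for 16 in all.

16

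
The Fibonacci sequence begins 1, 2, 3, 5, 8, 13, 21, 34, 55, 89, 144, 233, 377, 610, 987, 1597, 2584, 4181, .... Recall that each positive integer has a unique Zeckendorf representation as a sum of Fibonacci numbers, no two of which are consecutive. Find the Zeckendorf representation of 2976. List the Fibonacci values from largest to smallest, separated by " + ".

Greedily peel off the largest Fibonacci term at each step:
2584 ≤ 2976 < 4181, so take 2584; remainder 392
377 ≤ 392 < 610, so take 377; remainder 15
13 ≤ 15 < 21, so take 13; remainder 2
2 ≤ 2 < 3, so take 2; remainder 0
So 2976 = 2584 + 377 + 13 + 2, with no two terms consecutive in the sequence.

2584 + 377 + 13 + 2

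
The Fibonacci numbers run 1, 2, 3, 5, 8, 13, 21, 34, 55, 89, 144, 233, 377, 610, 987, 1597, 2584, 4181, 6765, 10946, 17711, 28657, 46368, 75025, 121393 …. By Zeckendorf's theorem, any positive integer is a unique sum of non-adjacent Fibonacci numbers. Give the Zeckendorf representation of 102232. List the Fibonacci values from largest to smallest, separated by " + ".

75025 ≤ 102232 < 121393, so take 75025; remainder 27207
17711 ≤ 27207 < 28657, so take 17711; remainder 9496
6765 ≤ 9496 < 10946, so take 6765; remainder 2731
2584 ≤ 2731 < 4181, so take 2584; remainder 147
144 ≤ 147 < 233, so take 144; remainder 3
3 ≤ 3 < 5, so take 3; remainder 0
So 102232 = 75025 + 17711 + 6765 + 2584 + 144 + 3, with no two terms consecutive in the sequence.

75025 + 17711 + 6765 + 2584 + 144 + 3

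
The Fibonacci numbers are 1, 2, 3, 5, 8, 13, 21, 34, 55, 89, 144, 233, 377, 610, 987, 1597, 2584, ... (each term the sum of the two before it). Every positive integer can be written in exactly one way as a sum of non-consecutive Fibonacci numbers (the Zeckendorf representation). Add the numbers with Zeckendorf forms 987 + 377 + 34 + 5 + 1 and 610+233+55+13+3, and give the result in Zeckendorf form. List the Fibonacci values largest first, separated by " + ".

1597 + 610 + 89 + 21 + 1

The two numbers are 1404 and 914, so their sum is 2318.
Greedy algorithm:
subtract 1597 from 2318: 721 remains
subtract 610 from 721: 111 remains
subtract 89 from 111: 22 remains
subtract 21 from 22: 1 remains
subtract 1 from 1: 0 remains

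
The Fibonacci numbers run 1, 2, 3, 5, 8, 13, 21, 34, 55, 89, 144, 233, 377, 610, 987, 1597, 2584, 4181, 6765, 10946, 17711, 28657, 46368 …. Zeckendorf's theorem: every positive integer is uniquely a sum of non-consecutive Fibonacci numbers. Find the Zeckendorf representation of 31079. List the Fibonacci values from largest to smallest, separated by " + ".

28657 + 1597 + 610 + 144 + 55 + 13 + 3

largest Fibonacci ≤ 31079 is 28657; 31079 − 28657 = 2422
largest Fibonacci ≤ 2422 is 1597; 2422 − 1597 = 825
largest Fibonacci ≤ 825 is 610; 825 − 610 = 215
largest Fibonacci ≤ 215 is 144; 215 − 144 = 71
largest Fibonacci ≤ 71 is 55; 71 − 55 = 16
largest Fibonacci ≤ 16 is 13; 16 − 13 = 3
largest Fibonacci ≤ 3 is 3; 3 − 3 = 0
So 31079 = 28657 + 1597 + 610 + 144 + 55 + 13 + 3, with no two terms consecutive in the sequence.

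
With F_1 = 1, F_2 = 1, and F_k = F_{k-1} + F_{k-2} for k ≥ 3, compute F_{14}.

377

Iterating the recurrence up to F_{6} = 8 and F_{5} = 5:
F_{7} = F_{6} + F_{5} = 8 + 5 = 13
F_{8} = F_{7} + F_{6} = 13 + 8 = 21
F_{9} = F_{8} + F_{7} = 21 + 13 = 34
F_{10} = F_{9} + F_{8} = 34 + 21 = 55
F_{11} = F_{10} + F_{9} = 55 + 34 = 89
F_{12} = F_{11} + F_{10} = 89 + 55 = 144
F_{13} = F_{12} + F_{11} = 144 + 89 = 233
F_{14} = F_{13} + F_{12} = 233 + 144 = 377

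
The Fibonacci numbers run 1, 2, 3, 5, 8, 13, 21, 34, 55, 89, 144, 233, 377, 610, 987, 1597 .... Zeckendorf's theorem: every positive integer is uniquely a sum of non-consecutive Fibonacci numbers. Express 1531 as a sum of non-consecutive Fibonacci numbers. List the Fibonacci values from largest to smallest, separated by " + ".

987 + 377 + 144 + 21 + 2

Greedily peel off the largest Fibonacci term at each step:
subtract 987 from 1531: 544 remains
subtract 377 from 544: 167 remains
subtract 144 from 167: 23 remains
subtract 21 from 23: 2 remains
subtract 2 from 2: 0 remains
So 1531 = 987 + 377 + 144 + 21 + 2, with no two terms consecutive in the sequence.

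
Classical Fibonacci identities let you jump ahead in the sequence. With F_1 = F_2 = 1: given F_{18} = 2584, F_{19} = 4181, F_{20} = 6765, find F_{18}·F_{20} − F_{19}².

2584·6765 − 4181² = 17480760 − 17480761 = -1. (Cassini's identity: F_{k−1}F_{k+1} − F_k² = (−1)^k.)

-1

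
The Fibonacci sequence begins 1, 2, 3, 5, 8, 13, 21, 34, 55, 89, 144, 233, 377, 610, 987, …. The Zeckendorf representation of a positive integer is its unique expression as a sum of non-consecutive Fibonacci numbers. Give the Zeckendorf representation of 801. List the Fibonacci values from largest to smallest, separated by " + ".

610 + 144 + 34 + 13

Greedily peel off the largest Fibonacci term at each step:
610 ≤ 801 < 987, so take 610; remainder 191
144 ≤ 191 < 233, so take 144; remainder 47
34 ≤ 47 < 55, so take 34; remainder 13
13 ≤ 13 < 21, so take 13; remainder 0
So 801 = 610 + 144 + 34 + 13, with no two terms consecutive in the sequence.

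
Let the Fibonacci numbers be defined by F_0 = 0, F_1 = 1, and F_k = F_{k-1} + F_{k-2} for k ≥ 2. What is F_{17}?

1597

Iterating the recurrence up to F_{13} = 233 and F_{12} = 144:
F_{14} = F_{13} + F_{12} = 233 + 144 = 377
F_{15} = F_{14} + F_{13} = 377 + 233 = 610
F_{16} = F_{15} + F_{14} = 610 + 377 = 987
F_{17} = F_{16} + F_{15} = 987 + 610 = 1597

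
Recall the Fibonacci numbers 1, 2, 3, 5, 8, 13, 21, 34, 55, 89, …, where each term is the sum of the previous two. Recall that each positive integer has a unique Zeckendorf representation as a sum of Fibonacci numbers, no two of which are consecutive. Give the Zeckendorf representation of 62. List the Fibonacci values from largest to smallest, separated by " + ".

subtract 55 from 62: 7 remains
subtract 5 from 7: 2 remains
subtract 2 from 2: 0 remains
So 62 = 55 + 5 + 2, with no two terms consecutive in the sequence.

55 + 5 + 2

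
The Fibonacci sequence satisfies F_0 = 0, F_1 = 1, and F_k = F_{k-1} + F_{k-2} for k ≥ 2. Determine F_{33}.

3524578

Iterating the recurrence up to F_{25} = 75025 and F_{24} = 46368:
F_{26} = F_{25} + F_{24} = 75025 + 46368 = 121393
F_{27} = F_{26} + F_{25} = 121393 + 75025 = 196418
F_{28} = F_{27} + F_{26} = 196418 + 121393 = 317811
F_{29} = F_{28} + F_{27} = 317811 + 196418 = 514229
F_{30} = F_{29} + F_{28} = 514229 + 317811 = 832040
F_{31} = F_{30} + F_{29} = 832040 + 514229 = 1346269
F_{32} = F_{31} + F_{30} = 1346269 + 832040 = 2178309
F_{33} = F_{32} + F_{31} = 2178309 + 1346269 = 3524578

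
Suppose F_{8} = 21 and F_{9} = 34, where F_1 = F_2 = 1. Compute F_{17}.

1597

By F_{2k+1} = F_k² + F_{k+1}²: F_{17} = 21² + 34² = 441 + 1156 = 1597.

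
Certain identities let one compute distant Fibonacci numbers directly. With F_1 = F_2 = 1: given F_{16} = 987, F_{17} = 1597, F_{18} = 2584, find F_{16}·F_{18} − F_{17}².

-1

987·2584 − 1597² = 2550408 − 2550409 = -1. (Cassini's identity: F_{k−1}F_{k+1} − F_k² = (−1)^k.)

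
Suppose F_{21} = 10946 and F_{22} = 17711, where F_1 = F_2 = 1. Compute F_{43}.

433494437

By F_{2k+1} = F_k² + F_{k+1}²: F_{43} = 10946² + 17711² = 119814916 + 313679521 = 433494437.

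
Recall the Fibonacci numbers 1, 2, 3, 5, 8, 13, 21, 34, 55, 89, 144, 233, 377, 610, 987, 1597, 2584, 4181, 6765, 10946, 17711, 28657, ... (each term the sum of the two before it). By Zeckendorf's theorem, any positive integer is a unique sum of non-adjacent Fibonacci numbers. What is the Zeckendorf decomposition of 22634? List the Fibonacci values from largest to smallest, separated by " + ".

take 17711 (≤ 22634); 22634 − 17711 = 4923
take 4181 (≤ 4923); 4923 − 4181 = 742
take 610 (≤ 742); 742 − 610 = 132
take 89 (≤ 132); 132 − 89 = 43
take 34 (≤ 43); 43 − 34 = 9
take 8 (≤ 9); 9 − 8 = 1
take 1 (≤ 1); 1 − 1 = 0
So 22634 = 17711 + 4181 + 610 + 89 + 34 + 8 + 1, with no two terms consecutive in the sequence.

17711 + 4181 + 610 + 89 + 34 + 8 + 1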